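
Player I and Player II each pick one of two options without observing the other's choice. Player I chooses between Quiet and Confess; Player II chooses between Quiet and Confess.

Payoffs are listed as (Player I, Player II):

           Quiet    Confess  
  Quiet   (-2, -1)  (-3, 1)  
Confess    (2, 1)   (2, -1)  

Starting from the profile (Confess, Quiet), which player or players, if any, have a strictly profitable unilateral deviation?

Player I at (Confess, Quiet) earns 2; deviating to Quiet yields -2 — not better.
Player II earns 1; deviating to Confess yields -1 — not better.
Neither player can strictly improve; the profile is a Nash equilibrium.

Neither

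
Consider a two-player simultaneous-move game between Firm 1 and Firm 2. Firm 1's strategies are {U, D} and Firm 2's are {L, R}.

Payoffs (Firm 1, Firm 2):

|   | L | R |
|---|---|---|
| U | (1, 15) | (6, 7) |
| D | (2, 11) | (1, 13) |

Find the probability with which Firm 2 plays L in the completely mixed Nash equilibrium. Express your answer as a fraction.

5/6

Let q be the probability that Firm 2 plays L. In a completely mixed equilibrium, Firm 1 must be indifferent between U and D.
Firm 1's expected payoff from U is q + 6(1−q); from D it is 2q + (1−q).
Setting these equal: −5q + 6 = q + 1, so q = 5/6.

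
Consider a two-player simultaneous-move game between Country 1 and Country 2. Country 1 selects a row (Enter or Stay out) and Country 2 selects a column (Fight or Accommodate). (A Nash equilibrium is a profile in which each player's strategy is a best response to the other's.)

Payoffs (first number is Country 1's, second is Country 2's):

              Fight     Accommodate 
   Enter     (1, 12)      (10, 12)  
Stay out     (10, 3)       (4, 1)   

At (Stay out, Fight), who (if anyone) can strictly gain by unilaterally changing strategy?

Neither

Country 1 at (Stay out, Fight) earns 10; deviating to Enter yields 1 — not better.
Country 2 earns 3; deviating to Accommodate yields 1 — not better.
Neither player can strictly improve; the profile is a Nash equilibrium.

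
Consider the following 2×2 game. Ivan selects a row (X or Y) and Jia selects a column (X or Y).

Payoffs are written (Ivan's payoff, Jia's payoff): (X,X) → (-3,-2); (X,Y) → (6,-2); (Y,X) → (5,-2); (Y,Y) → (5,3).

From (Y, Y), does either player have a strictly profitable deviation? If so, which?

Ivan

Ivan at (Y, Y) earns 5; deviating to X yields 6 — a strict improvement.
Jia earns 3; deviating to X yields -2 — not better.
Only Ivan has a strictly profitable deviation.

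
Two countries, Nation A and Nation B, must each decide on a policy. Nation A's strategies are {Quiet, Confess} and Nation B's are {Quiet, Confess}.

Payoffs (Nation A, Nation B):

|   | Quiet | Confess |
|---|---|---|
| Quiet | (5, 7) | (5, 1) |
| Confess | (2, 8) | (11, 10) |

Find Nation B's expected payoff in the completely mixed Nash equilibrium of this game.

First find x, the probability Nation A plays Quiet, from Nation B's indifference between Quiet and Confess: 7x + 8(1−x) = x + 10(1−x), giving x = 1/4.
Since Nation B is indifferent in equilibrium, Nation B's expected payoff equals the payoff from either column against (1/4, 3/4). Using Quiet: 7(1/4) + 8(3/4) = 31/4.

31/4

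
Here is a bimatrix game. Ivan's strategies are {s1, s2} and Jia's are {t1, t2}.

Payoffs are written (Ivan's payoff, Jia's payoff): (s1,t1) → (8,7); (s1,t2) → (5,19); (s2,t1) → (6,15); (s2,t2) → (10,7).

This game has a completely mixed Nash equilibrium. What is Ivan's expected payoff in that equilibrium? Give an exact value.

First find q, the probability Jia plays t1, from Ivan's indifference between s1 and s2: 8q + 5(1−q) = 6q + 10(1−q), giving q = 5/7.
Since Ivan is indifferent in equilibrium, Ivan's expected payoff equals the payoff from either row against (5/7, 2/7). Using s1: 8(5/7) + 5(2/7) = 50/7.

50/7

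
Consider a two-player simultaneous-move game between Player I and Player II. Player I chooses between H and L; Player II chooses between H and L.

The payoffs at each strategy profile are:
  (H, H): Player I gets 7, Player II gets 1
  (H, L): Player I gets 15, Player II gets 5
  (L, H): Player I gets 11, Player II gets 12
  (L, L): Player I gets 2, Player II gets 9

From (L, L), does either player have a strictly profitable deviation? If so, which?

Player I at (L, L) earns 2; deviating to H yields 15 — a strict improvement.
Player II earns 9; deviating to H yields 12 — a strict improvement.
Both Player I and Player II have strictly profitable deviations.

Both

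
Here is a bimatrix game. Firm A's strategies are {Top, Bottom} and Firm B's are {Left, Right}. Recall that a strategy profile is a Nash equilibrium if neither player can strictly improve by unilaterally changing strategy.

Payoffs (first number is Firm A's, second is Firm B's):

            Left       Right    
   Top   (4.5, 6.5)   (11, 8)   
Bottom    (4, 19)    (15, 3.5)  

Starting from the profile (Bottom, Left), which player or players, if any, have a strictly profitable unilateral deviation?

Firm A at (Bottom, Left) earns 4; deviating to Top yields 4.5 — a strict improvement.
Firm B earns 19; deviating to Right yields 3.5 — not better.
Only Firm A has a strictly profitable deviation.

Firm A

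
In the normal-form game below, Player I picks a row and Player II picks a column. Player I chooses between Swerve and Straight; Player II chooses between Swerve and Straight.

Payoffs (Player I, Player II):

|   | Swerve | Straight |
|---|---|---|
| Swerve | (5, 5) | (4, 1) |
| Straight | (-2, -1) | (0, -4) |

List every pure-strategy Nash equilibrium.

(Swerve, Swerve)

(Swerve, Swerve): Player I gets 5 ≥ -2 from Straight, and Player II gets 5 ≥ 1 from Straight — Nash equilibrium.
(Swerve, Straight): Player II prefers Swerve (5 > 1) — not an equilibrium.
(Straight, Swerve): Player I prefers Swerve (5 > -2) — not an equilibrium.
(Straight, Straight): Player I prefers Swerve (4 > 0); Player II prefers Swerve (-1 > -4) — not an equilibrium.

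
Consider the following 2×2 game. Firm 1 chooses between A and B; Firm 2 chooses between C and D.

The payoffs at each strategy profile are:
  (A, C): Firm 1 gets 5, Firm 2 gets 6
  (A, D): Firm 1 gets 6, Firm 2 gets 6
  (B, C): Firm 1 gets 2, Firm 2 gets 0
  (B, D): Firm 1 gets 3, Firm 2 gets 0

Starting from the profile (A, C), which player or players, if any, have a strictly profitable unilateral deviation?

Firm 1 at (A, C) earns 5; deviating to B yields 2 — not better.
Firm 2 earns 6; deviating to D yields 6 — not better.
Neither player can strictly improve; the profile is a Nash equilibrium.

Neither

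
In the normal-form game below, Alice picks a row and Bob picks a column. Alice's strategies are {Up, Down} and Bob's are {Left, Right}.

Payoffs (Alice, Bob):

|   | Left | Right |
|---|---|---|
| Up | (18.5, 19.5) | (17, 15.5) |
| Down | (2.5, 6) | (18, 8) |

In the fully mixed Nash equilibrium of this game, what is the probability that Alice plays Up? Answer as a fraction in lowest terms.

1/3

Let r be the probability that Alice plays Up. In a completely mixed equilibrium, Bob must be indifferent between Left and Right.
Bob's expected payoff from Left is 19.5r + 6(1−r); from Right it is 15.5r + 8(1−r).
Setting these equal: 13.5r + 6 = 7.5r + 8, so r = 1/3.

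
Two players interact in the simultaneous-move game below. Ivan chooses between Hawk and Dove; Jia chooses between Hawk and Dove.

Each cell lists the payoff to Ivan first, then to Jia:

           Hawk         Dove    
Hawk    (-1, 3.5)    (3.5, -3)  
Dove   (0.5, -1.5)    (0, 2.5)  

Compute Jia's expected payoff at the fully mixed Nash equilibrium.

17/42

First find p, the probability Ivan plays Hawk, from Jia's indifference between Hawk and Dove: 3.5p − 1.5(1−p) = −3p + 2.5(1−p), giving p = 8/21.
Since Jia is indifferent in equilibrium, Jia's expected payoff equals the payoff from either column against (8/21, 13/21). Using Hawk: 3.5(8/21) − 1.5(13/21) = 17/42.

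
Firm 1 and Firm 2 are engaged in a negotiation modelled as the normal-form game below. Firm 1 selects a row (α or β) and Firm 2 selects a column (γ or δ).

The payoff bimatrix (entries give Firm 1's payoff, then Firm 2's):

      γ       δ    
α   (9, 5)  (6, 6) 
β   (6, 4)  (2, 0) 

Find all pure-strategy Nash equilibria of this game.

(α, δ)

(α, γ): Firm 2 prefers δ (6 > 5) — not an equilibrium.
(α, δ): Firm 1 gets 6 ≥ 2 from β, and Firm 2 gets 6 ≥ 5 from γ — Nash equilibrium.
(β, γ): Firm 1 prefers α (9 > 6) — not an equilibrium.
(β, δ): Firm 1 prefers α (6 > 2); Firm 2 prefers γ (4 > 0) — not an equilibrium.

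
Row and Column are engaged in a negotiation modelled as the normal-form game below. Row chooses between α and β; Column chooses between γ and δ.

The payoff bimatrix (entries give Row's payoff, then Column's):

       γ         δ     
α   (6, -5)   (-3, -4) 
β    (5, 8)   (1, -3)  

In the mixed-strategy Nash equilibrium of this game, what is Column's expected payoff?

-47/12

First find x, the probability Row plays α, from Column's indifference between γ and δ: −5x + 8(1−x) = −4x − 3(1−x), giving x = 11/12.
Since Column is indifferent in equilibrium, Column's expected payoff equals the payoff from either column against (11/12, 1/12). Using γ: −5(11/12) + 8(1/12) = -47/12.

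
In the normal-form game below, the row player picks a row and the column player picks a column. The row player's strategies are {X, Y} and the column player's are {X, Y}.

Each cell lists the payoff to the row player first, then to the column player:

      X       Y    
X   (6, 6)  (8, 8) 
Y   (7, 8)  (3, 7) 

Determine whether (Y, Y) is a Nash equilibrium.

At (Y, Y), the row player earns 3; switching to X would give 8, so the row player would deviate.
The column player earns 7; switching to X would give 8, so the column player would deviate.
Since at least one player can profitably deviate, this is not a Nash equilibrium.

No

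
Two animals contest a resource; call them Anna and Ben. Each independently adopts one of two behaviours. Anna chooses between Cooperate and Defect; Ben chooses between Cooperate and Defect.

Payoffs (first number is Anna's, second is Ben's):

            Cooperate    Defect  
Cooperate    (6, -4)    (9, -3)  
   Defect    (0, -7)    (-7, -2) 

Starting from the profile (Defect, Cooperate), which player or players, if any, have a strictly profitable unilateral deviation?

Both

Anna at (Defect, Cooperate) earns 0; deviating to Cooperate yields 6 — a strict improvement.
Ben earns -7; deviating to Defect yields -2 — a strict improvement.
Both Anna and Ben have strictly profitable deviations.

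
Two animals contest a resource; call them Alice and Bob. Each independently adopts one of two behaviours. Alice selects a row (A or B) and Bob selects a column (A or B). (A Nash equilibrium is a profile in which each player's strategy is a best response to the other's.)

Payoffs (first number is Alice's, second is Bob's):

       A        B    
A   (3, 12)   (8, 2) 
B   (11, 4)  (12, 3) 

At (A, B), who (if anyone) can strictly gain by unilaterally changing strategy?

Both

Alice at (A, B) earns 8; deviating to B yields 12 — a strict improvement.
Bob earns 2; deviating to A yields 12 — a strict improvement.
Both Alice and Bob have strictly profitable deviations.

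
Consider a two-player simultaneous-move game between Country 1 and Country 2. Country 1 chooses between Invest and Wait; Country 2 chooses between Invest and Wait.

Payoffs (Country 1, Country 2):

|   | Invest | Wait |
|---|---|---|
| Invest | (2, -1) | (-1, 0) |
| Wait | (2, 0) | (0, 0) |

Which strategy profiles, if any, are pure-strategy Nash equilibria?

(Invest, Invest): Country 2 prefers Wait (0 > -1) — not an equilibrium.
(Invest, Wait): Country 1 prefers Wait (0 > -1) — not an equilibrium.
(Wait, Invest): Country 1 gets 2 ≥ 2 from Invest, and Country 2 gets 0 ≥ 0 from Wait — Nash equilibrium.
(Wait, Wait): Country 1 gets 0 ≥ -1 from Invest, and Country 2 gets 0 ≥ 0 from Invest — Nash equilibrium.

(Wait, Invest) and (Wait, Wait)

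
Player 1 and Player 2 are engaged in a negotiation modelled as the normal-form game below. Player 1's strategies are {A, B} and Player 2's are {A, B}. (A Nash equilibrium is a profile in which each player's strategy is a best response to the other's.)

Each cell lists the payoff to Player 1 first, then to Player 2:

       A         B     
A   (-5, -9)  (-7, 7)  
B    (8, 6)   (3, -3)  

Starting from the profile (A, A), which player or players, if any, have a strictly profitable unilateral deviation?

Player 1 at (A, A) earns -5; deviating to B yields 8 — a strict improvement.
Player 2 earns -9; deviating to B yields 7 — a strict improvement.
Both Player 1 and Player 2 have strictly profitable deviations.

Both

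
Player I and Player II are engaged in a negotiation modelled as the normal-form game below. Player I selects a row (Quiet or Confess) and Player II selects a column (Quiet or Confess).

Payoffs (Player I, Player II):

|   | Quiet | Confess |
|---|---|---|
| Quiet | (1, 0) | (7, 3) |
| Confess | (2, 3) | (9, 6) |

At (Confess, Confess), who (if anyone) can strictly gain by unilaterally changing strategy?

Neither

Player I at (Confess, Confess) earns 9; deviating to Quiet yields 7 — not better.
Player II earns 6; deviating to Quiet yields 3 — not better.
Neither player can strictly improve; the profile is a Nash equilibrium.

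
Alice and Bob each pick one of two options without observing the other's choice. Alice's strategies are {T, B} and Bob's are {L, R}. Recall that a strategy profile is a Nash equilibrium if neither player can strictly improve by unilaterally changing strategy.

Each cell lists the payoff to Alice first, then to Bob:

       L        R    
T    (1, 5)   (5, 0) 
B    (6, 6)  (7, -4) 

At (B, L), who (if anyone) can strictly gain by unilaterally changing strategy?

Alice at (B, L) earns 6; deviating to T yields 1 — not better.
Bob earns 6; deviating to R yields -4 — not better.
Neither player can strictly improve; the profile is a Nash equilibrium.

Neither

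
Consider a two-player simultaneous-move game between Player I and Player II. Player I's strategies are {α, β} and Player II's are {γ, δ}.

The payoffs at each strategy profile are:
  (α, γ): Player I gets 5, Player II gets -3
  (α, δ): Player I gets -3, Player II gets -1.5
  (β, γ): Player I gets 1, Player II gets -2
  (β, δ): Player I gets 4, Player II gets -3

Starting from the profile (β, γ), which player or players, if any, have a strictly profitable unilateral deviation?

Player I

Player I at (β, γ) earns 1; deviating to α yields 5 — a strict improvement.
Player II earns -2; deviating to δ yields -3 — not better.
Only Player I has a strictly profitable deviation.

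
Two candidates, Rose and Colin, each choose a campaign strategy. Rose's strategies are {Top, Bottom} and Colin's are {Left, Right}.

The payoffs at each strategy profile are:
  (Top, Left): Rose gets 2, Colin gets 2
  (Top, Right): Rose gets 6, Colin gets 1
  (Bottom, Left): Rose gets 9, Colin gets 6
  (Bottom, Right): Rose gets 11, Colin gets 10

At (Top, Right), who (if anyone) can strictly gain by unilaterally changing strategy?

Both

Rose at (Top, Right) earns 6; deviating to Bottom yields 11 — a strict improvement.
Colin earns 1; deviating to Left yields 2 — a strict improvement.
Both Rose and Colin have strictly profitable deviations.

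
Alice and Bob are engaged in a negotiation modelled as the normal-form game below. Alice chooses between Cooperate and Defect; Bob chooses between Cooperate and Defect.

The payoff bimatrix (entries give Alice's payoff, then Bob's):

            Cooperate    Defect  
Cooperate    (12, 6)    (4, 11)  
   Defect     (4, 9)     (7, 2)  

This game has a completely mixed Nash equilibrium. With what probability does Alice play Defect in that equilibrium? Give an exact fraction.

Let x be the probability that Alice plays Cooperate. In a completely mixed equilibrium, Bob must be indifferent between Cooperate and Defect.
Bob's expected payoff from Cooperate is 6x + 9(1−x); from Defect it is 11x + 2(1−x).
Setting these equal: −3x + 9 = 9x + 2, so x = 7/12.
Therefore Alice plays Defect with probability 1 − 7/12 = 5/12.

5/12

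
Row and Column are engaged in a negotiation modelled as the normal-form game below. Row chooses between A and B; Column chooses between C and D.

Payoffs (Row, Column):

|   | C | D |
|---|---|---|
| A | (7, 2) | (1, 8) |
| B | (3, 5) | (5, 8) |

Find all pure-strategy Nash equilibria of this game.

(A, C): Column prefers D (8 > 2) — not an equilibrium.
(A, D): Row prefers B (5 > 1) — not an equilibrium.
(B, C): Row prefers A (7 > 3); Column prefers D (8 > 5) — not an equilibrium.
(B, D): Row gets 5 ≥ 1 from A, and Column gets 8 ≥ 5 from C — Nash equilibrium.

(B, D)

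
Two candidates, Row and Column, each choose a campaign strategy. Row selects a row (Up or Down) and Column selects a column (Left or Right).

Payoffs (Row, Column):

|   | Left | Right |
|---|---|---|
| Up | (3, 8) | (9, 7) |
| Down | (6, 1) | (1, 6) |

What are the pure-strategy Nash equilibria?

none

(Up, Left): Row prefers Down (6 > 3) — not an equilibrium.
(Up, Right): Column prefers Left (8 > 7) — not an equilibrium.
(Down, Left): Column prefers Right (6 > 1) — not an equilibrium.
(Down, Right): Row prefers Up (9 > 1) — not an equilibrium.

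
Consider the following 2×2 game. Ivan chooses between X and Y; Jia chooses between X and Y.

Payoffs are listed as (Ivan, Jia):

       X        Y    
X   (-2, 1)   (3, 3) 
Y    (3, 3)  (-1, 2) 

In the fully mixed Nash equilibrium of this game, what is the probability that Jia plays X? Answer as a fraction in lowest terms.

4/9

Let y be the probability that Jia plays X. In a completely mixed equilibrium, Ivan must be indifferent between X and Y.
Ivan's expected payoff from X is −2y + 3(1−y); from Y it is 3y − (1−y).
Setting these equal: −5y + 3 = 4y − 1, so y = 4/9.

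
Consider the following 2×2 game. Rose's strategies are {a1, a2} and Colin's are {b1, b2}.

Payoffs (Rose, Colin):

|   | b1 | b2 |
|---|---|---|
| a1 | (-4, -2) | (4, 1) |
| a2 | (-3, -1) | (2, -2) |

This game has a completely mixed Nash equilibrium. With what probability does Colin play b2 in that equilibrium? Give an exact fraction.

1/3

Let c be the probability that Colin plays b1. In a completely mixed equilibrium, Rose must be indifferent between a1 and a2.
Rose's expected payoff from a1 is −4c + 4(1−c); from a2 it is −3c + 2(1−c).
Setting these equal: −8c + 4 = −5c + 2, so c = 2/3.
Therefore Colin plays b2 with probability 1 − 2/3 = 1/3.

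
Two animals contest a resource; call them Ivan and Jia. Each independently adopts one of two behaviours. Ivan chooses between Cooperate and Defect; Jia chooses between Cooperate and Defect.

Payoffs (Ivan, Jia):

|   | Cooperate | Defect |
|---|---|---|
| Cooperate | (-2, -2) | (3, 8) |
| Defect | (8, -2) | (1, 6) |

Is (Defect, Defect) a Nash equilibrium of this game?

At (Defect, Defect), Ivan earns 1; switching to Cooperate would give 3, so Ivan would deviate.
Jia earns 6; switching to Cooperate would give -2, so Jia has no profitable deviation.
Since at least one player can profitably deviate, this is not a Nash equilibrium.

No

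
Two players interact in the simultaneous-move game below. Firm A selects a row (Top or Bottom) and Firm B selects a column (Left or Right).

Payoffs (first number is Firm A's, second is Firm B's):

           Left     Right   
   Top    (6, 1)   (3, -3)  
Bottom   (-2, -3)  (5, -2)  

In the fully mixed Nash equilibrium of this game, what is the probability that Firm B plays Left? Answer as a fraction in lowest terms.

Let c be the probability that Firm B plays Left. In a completely mixed equilibrium, Firm A must be indifferent between Top and Bottom.
Firm A's expected payoff from Top is 6c + 3(1−c); from Bottom it is −2c + 5(1−c).
Setting these equal: 3c + 3 = −7c + 5, so c = 1/5.

1/5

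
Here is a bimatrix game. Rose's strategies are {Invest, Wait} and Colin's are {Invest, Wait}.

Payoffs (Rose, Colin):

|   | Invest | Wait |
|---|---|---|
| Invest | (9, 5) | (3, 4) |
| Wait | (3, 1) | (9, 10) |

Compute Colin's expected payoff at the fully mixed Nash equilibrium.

23/5

First find p, the probability Rose plays Invest, from Colin's indifference between Invest and Wait: 5p + (1−p) = 4p + 10(1−p), giving p = 9/10.
Since Colin is indifferent in equilibrium, Colin's expected payoff equals the payoff from either column against (9/10, 1/10). Using Invest: 5(9/10) + (1/10) = 23/5.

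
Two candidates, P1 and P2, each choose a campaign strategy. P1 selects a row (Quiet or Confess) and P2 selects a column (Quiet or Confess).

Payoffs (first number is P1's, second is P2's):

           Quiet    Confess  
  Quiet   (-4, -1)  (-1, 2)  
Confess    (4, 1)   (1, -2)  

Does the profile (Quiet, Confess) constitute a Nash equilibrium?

No

At (Quiet, Confess), P1 earns -1; switching to Confess would give 1, so P1 would deviate.
P2 earns 2; switching to Quiet would give -1, so P2 has no profitable deviation.
Since at least one player can profitably deviate, this is not a Nash equilibrium.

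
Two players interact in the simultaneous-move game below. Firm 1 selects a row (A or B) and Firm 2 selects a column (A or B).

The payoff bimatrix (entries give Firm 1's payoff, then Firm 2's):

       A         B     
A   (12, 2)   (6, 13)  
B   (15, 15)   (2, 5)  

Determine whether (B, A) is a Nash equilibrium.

At (B, A), Firm 1 earns 15; switching to A would give 12, so Firm 1 has no profitable deviation.
Firm 2 earns 15; switching to B would give 5, so Firm 2 has no profitable deviation.
Neither player can gain by a unilateral deviation, so this profile is a Nash equilibrium.

Yes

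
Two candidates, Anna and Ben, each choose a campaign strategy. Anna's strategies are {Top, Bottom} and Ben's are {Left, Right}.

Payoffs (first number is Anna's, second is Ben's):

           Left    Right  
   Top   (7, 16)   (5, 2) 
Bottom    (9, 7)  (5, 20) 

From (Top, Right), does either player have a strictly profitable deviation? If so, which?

Ben

Anna at (Top, Right) earns 5; deviating to Bottom yields 5 — not better.
Ben earns 2; deviating to Left yields 16 — a strict improvement.
Only Ben has a strictly profitable deviation.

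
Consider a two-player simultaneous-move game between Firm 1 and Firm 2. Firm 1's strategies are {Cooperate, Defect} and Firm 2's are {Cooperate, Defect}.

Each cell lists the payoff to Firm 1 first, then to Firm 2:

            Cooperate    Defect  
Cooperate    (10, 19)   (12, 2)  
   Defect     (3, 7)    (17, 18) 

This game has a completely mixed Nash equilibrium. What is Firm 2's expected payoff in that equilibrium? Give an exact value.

First find x, the probability Firm 1 plays Cooperate, from Firm 2's indifference between Cooperate and Defect: 19x + 7(1−x) = 2x + 18(1−x), giving x = 11/28.
Since Firm 2 is indifferent in equilibrium, Firm 2's expected payoff equals the payoff from either column against (11/28, 17/28). Using Cooperate: 19(11/28) + 7(17/28) = 82/7.

82/7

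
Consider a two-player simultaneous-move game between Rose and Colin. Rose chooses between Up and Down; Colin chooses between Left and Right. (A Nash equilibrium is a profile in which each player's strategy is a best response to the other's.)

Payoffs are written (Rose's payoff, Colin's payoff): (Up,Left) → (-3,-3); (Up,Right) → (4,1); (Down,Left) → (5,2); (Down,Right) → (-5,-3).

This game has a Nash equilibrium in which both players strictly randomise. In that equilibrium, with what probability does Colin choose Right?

Let c be the probability that Colin plays Left. In a completely mixed equilibrium, Rose must be indifferent between Up and Down.
Rose's expected payoff from Up is −3c + 4(1−c); from Down it is 5c − 5(1−c).
Setting these equal: −7c + 4 = 10c − 5, so c = 9/17.
Therefore Colin plays Right with probability 1 − 9/17 = 8/17.

8/17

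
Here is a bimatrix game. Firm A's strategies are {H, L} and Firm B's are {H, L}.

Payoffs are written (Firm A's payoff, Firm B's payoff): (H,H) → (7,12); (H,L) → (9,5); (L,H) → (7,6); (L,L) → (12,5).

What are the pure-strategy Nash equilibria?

(H, H) and (L, H)

(H, H): Firm A gets 7 ≥ 7 from L, and Firm B gets 12 ≥ 5 from L — Nash equilibrium.
(H, L): Firm A prefers L (12 > 9); Firm B prefers H (12 > 5) — not an equilibrium.
(L, H): Firm A gets 7 ≥ 7 from H, and Firm B gets 6 ≥ 5 from L — Nash equilibrium.
(L, L): Firm B prefers H (6 > 5) — not an equilibrium.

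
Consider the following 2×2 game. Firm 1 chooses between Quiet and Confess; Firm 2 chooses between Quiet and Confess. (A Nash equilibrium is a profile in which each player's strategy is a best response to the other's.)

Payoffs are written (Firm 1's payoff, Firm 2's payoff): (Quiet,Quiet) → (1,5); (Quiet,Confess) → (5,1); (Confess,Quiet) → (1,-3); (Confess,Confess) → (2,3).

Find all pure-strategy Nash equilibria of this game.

(Quiet, Quiet): Firm 1 gets 1 ≥ 1 from Confess, and Firm 2 gets 5 ≥ 1 from Confess — Nash equilibrium.
(Quiet, Confess): Firm 2 prefers Quiet (5 > 1) — not an equilibrium.
(Confess, Quiet): Firm 2 prefers Confess (3 > -3) — not an equilibrium.
(Confess, Confess): Firm 1 prefers Quiet (5 > 2) — not an equilibrium.

(Quiet, Quiet)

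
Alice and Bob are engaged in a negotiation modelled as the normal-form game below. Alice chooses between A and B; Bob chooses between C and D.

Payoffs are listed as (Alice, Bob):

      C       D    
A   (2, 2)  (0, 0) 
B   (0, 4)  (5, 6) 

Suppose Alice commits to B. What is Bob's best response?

Against B, Bob earns 4 from C and 6 from D.
So D is the best response.

D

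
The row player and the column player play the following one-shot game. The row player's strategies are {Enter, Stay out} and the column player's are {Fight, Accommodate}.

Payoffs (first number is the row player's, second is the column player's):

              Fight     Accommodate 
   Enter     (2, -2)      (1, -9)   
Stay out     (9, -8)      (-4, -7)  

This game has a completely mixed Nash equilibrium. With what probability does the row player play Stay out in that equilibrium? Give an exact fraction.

7/8

Let r be the probability that the row player plays Enter. In a completely mixed equilibrium, the column player must be indifferent between Fight and Accommodate.
The column player's expected payoff from Fight is −2r − 8(1−r); from Accommodate it is −9r − 7(1−r).
Setting these equal: 6r − 8 = −2r − 7, so r = 1/8.
Therefore the row player plays Stay out with probability 1 − 1/8 = 7/8.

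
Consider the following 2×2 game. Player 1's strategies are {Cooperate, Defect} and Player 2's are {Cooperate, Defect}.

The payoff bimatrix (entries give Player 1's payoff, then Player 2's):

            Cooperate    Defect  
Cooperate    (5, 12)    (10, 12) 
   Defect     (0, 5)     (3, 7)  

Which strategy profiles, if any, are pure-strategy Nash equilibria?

(Cooperate, Cooperate): Player 1 gets 5 ≥ 0 from Defect, and Player 2 gets 12 ≥ 12 from Defect — Nash equilibrium.
(Cooperate, Defect): Player 1 gets 10 ≥ 3 from Defect, and Player 2 gets 12 ≥ 12 from Cooperate — Nash equilibrium.
(Defect, Cooperate): Player 1 prefers Cooperate (5 > 0); Player 2 prefers Defect (7 > 5) — not an equilibrium.
(Defect, Defect): Player 1 prefers Cooperate (10 > 3) — not an equilibrium.

(Cooperate, Cooperate) and (Cooperate, Defect)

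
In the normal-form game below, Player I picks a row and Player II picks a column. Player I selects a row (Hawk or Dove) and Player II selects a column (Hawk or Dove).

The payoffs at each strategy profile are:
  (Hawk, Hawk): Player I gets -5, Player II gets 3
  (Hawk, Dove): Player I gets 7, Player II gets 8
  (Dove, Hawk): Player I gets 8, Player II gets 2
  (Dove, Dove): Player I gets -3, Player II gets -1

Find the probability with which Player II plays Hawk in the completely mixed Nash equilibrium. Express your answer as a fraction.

10/23

Let c be the probability that Player II plays Hawk. In a completely mixed equilibrium, Player I must be indifferent between Hawk and Dove.
Player I's expected payoff from Hawk is −5c + 7(1−c); from Dove it is 8c − 3(1−c).
Setting these equal: −12c + 7 = 11c − 3, so c = 10/23.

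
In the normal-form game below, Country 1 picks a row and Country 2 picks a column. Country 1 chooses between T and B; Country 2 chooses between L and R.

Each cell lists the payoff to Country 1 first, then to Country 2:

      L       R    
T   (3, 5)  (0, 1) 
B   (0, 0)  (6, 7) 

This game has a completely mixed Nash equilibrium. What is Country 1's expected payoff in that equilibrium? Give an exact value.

First find q, the probability Country 2 plays L, from Country 1's indifference between T and B: 3q = 6(1−q), giving q = 2/3.
Since Country 1 is indifferent in equilibrium, Country 1's expected payoff equals the payoff from either row against (2/3, 1/3). Using T: 3(2/3) = 2.

2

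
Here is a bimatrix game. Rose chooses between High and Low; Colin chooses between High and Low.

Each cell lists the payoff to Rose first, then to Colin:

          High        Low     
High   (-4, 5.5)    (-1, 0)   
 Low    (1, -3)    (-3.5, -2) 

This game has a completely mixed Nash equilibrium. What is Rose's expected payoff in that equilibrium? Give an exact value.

-2

First find q, the probability Colin plays High, from Rose's indifference between High and Low: −4q − (1−q) = q − 3.5(1−q), giving q = 1/3.
Since Rose is indifferent in equilibrium, Rose's expected payoff equals the payoff from either row against (1/3, 2/3). Using High: −4(1/3) − (2/3) = -2.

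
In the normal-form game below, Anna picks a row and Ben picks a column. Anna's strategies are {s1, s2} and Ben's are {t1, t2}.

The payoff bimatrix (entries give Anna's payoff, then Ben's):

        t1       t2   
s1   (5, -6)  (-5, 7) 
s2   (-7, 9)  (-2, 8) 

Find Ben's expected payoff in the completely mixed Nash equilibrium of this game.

First find p, the probability Anna plays s1, from Ben's indifference between t1 and t2: −6p + 9(1−p) = 7p + 8(1−p), giving p = 1/14.
Since Ben is indifferent in equilibrium, Ben's expected payoff equals the payoff from either column against (1/14, 13/14). Using t1: −6(1/14) + 9(13/14) = 111/14.

111/14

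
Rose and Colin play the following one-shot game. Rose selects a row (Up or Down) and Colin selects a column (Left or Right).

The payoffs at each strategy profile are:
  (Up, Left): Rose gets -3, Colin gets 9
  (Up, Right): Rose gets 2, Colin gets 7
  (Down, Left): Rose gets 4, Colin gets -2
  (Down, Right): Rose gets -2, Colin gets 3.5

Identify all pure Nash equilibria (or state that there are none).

none

(Up, Left): Rose prefers Down (4 > -3) — not an equilibrium.
(Up, Right): Colin prefers Left (9 > 7) — not an equilibrium.
(Down, Left): Colin prefers Right (3.5 > -2) — not an equilibrium.
(Down, Right): Rose prefers Up (2 > -2) — not an equilibrium.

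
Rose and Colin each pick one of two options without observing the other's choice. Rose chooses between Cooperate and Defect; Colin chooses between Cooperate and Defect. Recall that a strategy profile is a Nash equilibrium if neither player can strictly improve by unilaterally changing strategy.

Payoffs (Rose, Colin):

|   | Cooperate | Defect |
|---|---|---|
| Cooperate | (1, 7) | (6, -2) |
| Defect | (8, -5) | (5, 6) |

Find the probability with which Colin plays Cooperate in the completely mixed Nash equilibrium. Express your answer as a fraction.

Let y be the probability that Colin plays Cooperate. In a completely mixed equilibrium, Rose must be indifferent between Cooperate and Defect.
Rose's expected payoff from Cooperate is y + 6(1−y); from Defect it is 8y + 5(1−y).
Setting these equal: −5y + 6 = 3y + 5, so y = 1/8.

1/8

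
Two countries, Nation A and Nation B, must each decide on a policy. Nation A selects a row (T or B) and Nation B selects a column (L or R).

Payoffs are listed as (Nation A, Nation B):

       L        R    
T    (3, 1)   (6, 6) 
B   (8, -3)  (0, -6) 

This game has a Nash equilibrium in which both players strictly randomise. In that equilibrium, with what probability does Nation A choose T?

3/8

Let r be the probability that Nation A plays T. In a completely mixed equilibrium, Nation B must be indifferent between L and R.
Nation B's expected payoff from L is r − 3(1−r); from R it is 6r − 6(1−r).
Setting these equal: 4r − 3 = 12r − 6, so r = 3/8.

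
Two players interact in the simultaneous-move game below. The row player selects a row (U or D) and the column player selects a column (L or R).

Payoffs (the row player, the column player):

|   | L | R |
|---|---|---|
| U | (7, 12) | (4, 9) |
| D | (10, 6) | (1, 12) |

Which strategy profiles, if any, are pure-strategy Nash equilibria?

none

(U, L): the row player prefers D (10 > 7) — not an equilibrium.
(U, R): the column player prefers L (12 > 9) — not an equilibrium.
(D, L): the column player prefers R (12 > 6) — not an equilibrium.
(D, R): the row player prefers U (4 > 1) — not an equilibrium.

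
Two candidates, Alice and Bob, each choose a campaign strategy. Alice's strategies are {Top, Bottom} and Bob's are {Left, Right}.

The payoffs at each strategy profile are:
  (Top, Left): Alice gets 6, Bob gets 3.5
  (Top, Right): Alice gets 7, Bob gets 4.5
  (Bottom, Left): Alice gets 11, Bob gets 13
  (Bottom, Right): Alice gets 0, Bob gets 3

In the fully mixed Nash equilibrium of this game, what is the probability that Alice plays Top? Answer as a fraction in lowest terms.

Let r be the probability that Alice plays Top. In a completely mixed equilibrium, Bob must be indifferent between Left and Right.
Bob's expected payoff from Left is 3.5r + 13(1−r); from Right it is 4.5r + 3(1−r).
Setting these equal: −9.5r + 13 = 1.5r + 3, so r = 10/11.

10/11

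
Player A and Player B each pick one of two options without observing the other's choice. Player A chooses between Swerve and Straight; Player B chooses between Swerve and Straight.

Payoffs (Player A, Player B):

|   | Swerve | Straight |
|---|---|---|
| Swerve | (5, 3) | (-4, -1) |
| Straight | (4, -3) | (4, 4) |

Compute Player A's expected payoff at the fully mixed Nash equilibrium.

First find q, the probability Player B plays Swerve, from Player A's indifference between Swerve and Straight: 5q − 4(1−q) = 4q + 4(1−q), giving q = 8/9.
Since Player A is indifferent in equilibrium, Player A's expected payoff equals the payoff from either row against (8/9, 1/9). Using Swerve: 5(8/9) − 4(1/9) = 4.

4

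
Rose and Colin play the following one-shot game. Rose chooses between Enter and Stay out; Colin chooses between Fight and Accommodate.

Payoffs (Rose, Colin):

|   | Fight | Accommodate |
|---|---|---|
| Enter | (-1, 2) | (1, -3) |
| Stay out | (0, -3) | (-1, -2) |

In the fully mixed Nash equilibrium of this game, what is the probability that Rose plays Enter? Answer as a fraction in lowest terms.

Let r be the probability that Rose plays Enter. In a completely mixed equilibrium, Colin must be indifferent between Fight and Accommodate.
Colin's expected payoff from Fight is 2r − 3(1−r); from Accommodate it is −3r − 2(1−r).
Setting these equal: 5r − 3 = −r − 2, so r = 1/6.

1/6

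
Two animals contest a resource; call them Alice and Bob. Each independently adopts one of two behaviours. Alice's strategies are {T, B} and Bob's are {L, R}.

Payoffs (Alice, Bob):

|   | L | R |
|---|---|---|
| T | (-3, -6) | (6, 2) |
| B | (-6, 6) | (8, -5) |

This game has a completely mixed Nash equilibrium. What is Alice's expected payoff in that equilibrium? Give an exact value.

First find y, the probability Bob plays L, from Alice's indifference between T and B: −3y + 6(1−y) = −6y + 8(1−y), giving y = 2/5.
Since Alice is indifferent in equilibrium, Alice's expected payoff equals the payoff from either row against (2/5, 3/5). Using T: −3(2/5) + 6(3/5) = 12/5.

12/5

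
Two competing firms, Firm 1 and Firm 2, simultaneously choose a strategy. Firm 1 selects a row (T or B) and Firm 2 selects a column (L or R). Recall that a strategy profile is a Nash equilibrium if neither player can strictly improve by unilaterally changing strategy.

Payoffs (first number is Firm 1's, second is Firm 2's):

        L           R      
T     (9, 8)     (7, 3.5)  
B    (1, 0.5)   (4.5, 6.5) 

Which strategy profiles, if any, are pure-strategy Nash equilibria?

(T, L): Firm 1 gets 9 ≥ 1 from B, and Firm 2 gets 8 ≥ 3.5 from R — Nash equilibrium.
(T, R): Firm 2 prefers L (8 > 3.5) — not an equilibrium.
(B, L): Firm 1 prefers T (9 > 1); Firm 2 prefers R (6.5 > 0.5) — not an equilibrium.
(B, R): Firm 1 prefers T (7 > 4.5) — not an equilibrium.

(T, L)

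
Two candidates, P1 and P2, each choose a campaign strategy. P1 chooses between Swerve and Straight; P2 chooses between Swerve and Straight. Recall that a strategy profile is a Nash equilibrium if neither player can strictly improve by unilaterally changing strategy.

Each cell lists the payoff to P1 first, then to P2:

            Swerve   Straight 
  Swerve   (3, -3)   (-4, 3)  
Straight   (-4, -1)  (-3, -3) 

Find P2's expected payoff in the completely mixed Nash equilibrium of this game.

First find p, the probability P1 plays Swerve, from P2's indifference between Swerve and Straight: −3p − (1−p) = 3p − 3(1−p), giving p = 1/4.
Since P2 is indifferent in equilibrium, P2's expected payoff equals the payoff from either column against (1/4, 3/4). Using Swerve: −3(1/4) − (3/4) = -3/2.

-3/2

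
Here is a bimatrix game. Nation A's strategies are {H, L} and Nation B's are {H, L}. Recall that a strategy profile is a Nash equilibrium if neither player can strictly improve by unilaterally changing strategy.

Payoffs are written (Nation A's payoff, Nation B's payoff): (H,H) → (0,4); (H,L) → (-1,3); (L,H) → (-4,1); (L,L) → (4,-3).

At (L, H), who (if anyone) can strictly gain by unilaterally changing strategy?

Nation A at (L, H) earns -4; deviating to H yields 0 — a strict improvement.
Nation B earns 1; deviating to L yields -3 — not better.
Only Nation A has a strictly profitable deviation.

Nation A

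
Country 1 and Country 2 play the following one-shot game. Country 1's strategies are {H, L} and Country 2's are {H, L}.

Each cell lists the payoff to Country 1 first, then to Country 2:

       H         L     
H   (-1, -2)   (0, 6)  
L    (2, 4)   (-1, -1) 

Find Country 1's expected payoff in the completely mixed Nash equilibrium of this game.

First find q, the probability Country 2 plays H, from Country 1's indifference between H and L: −q = 2q − (1−q), giving q = 1/4.
Since Country 1 is indifferent in equilibrium, Country 1's expected payoff equals the payoff from either row against (1/4, 3/4). Using H: −(1/4) = -1/4.

-1/4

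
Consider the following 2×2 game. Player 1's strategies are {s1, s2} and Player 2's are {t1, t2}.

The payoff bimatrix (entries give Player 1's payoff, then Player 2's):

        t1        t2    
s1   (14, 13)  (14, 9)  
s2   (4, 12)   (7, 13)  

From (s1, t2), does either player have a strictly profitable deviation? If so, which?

Player 1 at (s1, t2) earns 14; deviating to s2 yields 7 — not better.
Player 2 earns 9; deviating to t1 yields 13 — a strict improvement.
Only Player 2 has a strictly profitable deviation.

Player 2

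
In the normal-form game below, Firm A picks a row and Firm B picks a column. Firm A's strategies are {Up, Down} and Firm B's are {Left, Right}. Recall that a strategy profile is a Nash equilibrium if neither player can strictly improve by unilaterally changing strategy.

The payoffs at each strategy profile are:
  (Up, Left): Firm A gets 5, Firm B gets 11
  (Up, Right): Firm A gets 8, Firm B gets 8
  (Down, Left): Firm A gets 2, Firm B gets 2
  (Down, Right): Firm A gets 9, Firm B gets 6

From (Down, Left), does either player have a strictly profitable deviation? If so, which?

Both

Firm A at (Down, Left) earns 2; deviating to Up yields 5 — a strict improvement.
Firm B earns 2; deviating to Right yields 6 — a strict improvement.
Both Firm A and Firm B have strictly profitable deviations.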